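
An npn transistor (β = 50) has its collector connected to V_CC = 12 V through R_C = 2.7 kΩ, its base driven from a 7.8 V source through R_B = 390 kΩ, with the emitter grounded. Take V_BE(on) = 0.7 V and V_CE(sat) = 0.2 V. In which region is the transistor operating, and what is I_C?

Assume active. Base-emitter loop: I_B = (V_BB − V_BE)/R_B = (7.8 − 0.7)/390 = 0.0182 mA.
I_C = β·I_B = 50×0.0182 = 0.91 mA.
V_CE = V_CC − I_C·R_C = 12 − 0.91×2.7 = 9.54 V > V_CE(sat), so the active-region assumption holds.

active; I_C ≈ 0.91 mA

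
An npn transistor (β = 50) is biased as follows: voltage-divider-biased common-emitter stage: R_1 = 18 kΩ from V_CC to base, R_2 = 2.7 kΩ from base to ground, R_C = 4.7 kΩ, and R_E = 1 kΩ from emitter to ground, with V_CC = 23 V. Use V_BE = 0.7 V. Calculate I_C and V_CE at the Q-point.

Thevenize the base divider: V_Th = V_CC·R_2/(R_1+R_2) = 23×2.7/20.7 = 3 V, R_Th = R_1‖R_2 = 2.35 kΩ.
Base-emitter loop: V_Th = I_B·R_Th + V_BE + (β+1)I_B·R_E, so I_B = (3 − 0.7) / (2.35 + 51×1) = 0.0431 mA.
I_C = β·I_B = 50×0.0431 = 2.16 mA, and I_E = (β+1)I_B = 2.2 mA.
V_CE = V_CC − I_C·R_C − I_E·R_E = 23 − 2.16×4.7 − 2.2×1 = 10.7 V.
V_CE = 10.7 V > 0.2 V confirms active-region operation.

I_C ≈ 2.2 mA, V_CE ≈ 11 V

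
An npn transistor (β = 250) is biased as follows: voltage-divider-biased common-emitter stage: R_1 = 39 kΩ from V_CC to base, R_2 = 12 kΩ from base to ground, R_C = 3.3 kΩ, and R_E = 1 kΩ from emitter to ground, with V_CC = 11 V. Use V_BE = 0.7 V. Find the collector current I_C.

I_C ≈ 1.8 mA

Thevenize the base divider: V_Th = V_CC·R_2/(R_1+R_2) = 11×12/51 = 2.59 V, R_Th = R_1‖R_2 = 9.18 kΩ.
Base-emitter loop: V_Th = I_B·R_Th + V_BE + (β+1)I_B·R_E, so I_B = (2.59 − 0.7) / (9.18 + 251×1) = 0.00726 mA.
I_C = β·I_B = 250×0.00726 = 1.81 mA, and I_E = (β+1)I_B = 1.82 mA.
V_CE = V_CC − I_C·R_C − I_E·R_E = 11 − 1.81×3.3 − 1.82×1 = 3.19 V.
V_CE = 3.19 V > 0.2 V confirms active-region operation.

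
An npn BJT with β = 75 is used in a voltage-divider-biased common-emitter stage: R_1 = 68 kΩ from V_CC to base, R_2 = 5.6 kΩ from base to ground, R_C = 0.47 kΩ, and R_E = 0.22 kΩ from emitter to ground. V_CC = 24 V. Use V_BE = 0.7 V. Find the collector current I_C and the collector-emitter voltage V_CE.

Thevenize the base divider: V_Th = V_CC·R_2/(R_1+R_2) = 24×5.6/73.6 = 1.83 V, R_Th = R_1‖R_2 = 5.17 kΩ.
Base-emitter loop: V_Th = I_B·R_Th + V_BE + (β+1)I_B·R_E, so I_B = (1.83 − 0.7) / (5.17 + 76×0.22) = 0.0514 mA.
I_C = β·I_B = 75×0.0514 = 3.86 mA, and I_E = (β+1)I_B = 3.91 mA.
V_CE = V_CC − I_C·R_C − I_E·R_E = 24 − 3.86×0.47 − 3.91×0.22 = 21.3 V.
V_CE = 21.3 V > 0.2 V confirms active-region operation.

I_C ≈ 3.9 mA, V_CE ≈ 21 V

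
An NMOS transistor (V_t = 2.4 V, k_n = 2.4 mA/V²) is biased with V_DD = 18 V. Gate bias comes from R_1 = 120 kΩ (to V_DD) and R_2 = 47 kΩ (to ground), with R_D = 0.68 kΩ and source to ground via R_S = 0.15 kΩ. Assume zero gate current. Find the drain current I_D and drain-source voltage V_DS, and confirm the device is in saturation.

I_D ≈ 4.6 mA, V_DS ≈ 14 V

V_G = V_DD·R_2/(R_1+R_2) = 18×47/167 = 5.07 V.
Assume saturation: I_D = (k_n/2)(V_GS − V_t)² with V_GS = V_G − I_D·R_S = 5.07 − 0.15·I_D.
Substituting gives 0.027·I_D² − 1.96·I_D + 8.53 = 0, with roots I_D = 4.65 or 67.9 mA.
The root I_D = 67.9 mA gives V_GS = -5.12 V ≤ V_t, so take I_D = 4.65 mA.
Then V_GS = 4.37 V and V_DS = V_DD − I_D(R_D+R_S) = 18 − 4.65×0.83 = 14.1 V.
Saturation requires V_DS ≥ V_GS − V_t = 1.97 V; 14.1 ≥ 1.97 ✓.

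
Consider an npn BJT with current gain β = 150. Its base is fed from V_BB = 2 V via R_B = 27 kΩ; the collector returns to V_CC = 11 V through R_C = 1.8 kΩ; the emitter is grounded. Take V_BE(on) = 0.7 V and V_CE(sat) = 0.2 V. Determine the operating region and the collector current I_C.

Assume active: I_B = (2 − 0.7)/27 = 0.0481 mA, giving I_C = β·I_B = 7.22 mA.
But then V_CE = 11 − 7.22×1.8 = -2 V < V_CE(sat) = 0.2 V — impossible in the active region.
So the transistor is saturated. With V_CE = 0.2 V, I_C = (V_CC − 0.2)/R_C = 10.8/1.8 = 6 mA.
Check: β·I_B = 7.22 mA > I_C = 6 mA, confirming saturation.

saturation; I_C ≈ 6 mA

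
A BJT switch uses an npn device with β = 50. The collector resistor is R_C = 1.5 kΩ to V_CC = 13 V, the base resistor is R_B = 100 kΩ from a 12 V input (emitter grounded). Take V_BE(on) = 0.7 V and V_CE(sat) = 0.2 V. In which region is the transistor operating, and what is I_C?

active; I_C ≈ 5.7 mA

Assume active. Base-emitter loop: I_B = (V_BB − V_BE)/R_B = (12 − 0.7)/100 = 0.113 mA.
I_C = β·I_B = 50×0.113 = 5.65 mA.
V_CE = V_CC − I_C·R_C = 13 − 5.65×1.5 = 4.52 V > V_CE(sat), so the active-region assumption holds.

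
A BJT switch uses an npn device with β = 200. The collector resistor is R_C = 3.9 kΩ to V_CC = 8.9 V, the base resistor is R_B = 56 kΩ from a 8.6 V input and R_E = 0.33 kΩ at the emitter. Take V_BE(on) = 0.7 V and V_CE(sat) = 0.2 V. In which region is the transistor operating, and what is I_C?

saturation; I_C ≈ 2 mA

Assume active: I_B = (8.6 − 0.7)/(56 + 201×0.33) = 0.0646 mA, I_C = β·I_B = 12.9 mA.
Then V_CE = 8.9 − 12.9×3.9 − 13×0.33 = -45.8 V < 0.2 V — the active assumption fails.
Re-solve with V_CE = 0.2 V. KCL at the emitter: V_E/R_E = (V_BB−0.7−V_E)/R_B + (V_CC−0.2−V_E)/R_C, giving V_E = 0.718 V.
I_C = (V_CC − 0.2 − V_E)/R_C = (8.7 − 0.718)/3.9 = 2.05 mA.
Check: I_B = (7.9 − 0.718)/56 = 0.128 mA, and β·I_B = 25.7 mA > I_C, confirming saturation.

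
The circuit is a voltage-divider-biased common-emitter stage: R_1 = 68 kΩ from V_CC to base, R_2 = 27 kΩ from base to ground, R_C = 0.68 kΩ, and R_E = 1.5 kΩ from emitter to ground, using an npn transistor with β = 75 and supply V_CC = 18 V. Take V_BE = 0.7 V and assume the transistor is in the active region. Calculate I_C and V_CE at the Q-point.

Thevenize the base divider: V_Th = V_CC·R_2/(R_1+R_2) = 18×27/95 = 5.12 V, R_Th = R_1‖R_2 = 19.3 kΩ.
Base-emitter loop: V_Th = I_B·R_Th + V_BE + (β+1)I_B·R_E, so I_B = (5.12 − 0.7) / (19.3 + 76×1.5) = 0.0331 mA.
I_C = β·I_B = 75×0.0331 = 2.48 mA, and I_E = (β+1)I_B = 2.52 mA.
V_CE = V_CC − I_C·R_C − I_E·R_E = 18 − 2.48×0.68 − 2.52×1.5 = 12.5 V.
V_CE = 12.5 V > 0.2 V confirms active-region operation.

I_C ≈ 2.5 mA, V_CE ≈ 13 V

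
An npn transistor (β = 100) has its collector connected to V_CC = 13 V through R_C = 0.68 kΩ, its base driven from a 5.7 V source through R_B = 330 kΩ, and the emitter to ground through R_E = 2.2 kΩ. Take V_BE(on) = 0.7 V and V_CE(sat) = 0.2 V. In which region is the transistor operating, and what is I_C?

Assume active. Base-emitter loop: I_B = (V_BB − V_BE)/(R_B + (β+1)R_E) = (5.7 − 0.7)/(330 + 101×2.2) = 0.00905 mA.
I_C = β·I_B = 100×0.00905 = 0.905 mA.
V_CE = V_CC − I_C·R_C − I_E·R_E = 13 − 0.905×0.68 − 0.915×2.2 = 10.4 V > V_CE(sat), so the active-region assumption holds.

active; I_C ≈ 0.91 mA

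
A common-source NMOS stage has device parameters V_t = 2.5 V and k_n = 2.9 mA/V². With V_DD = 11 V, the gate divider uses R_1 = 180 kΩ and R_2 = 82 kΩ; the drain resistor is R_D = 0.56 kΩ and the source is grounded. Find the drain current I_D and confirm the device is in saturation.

I_D ≈ 1.3 mA

V_G = V_DD·R_2/(R_1+R_2) = 11×82/262 = 3.44 V. With the source grounded, V_GS = V_G = 3.44 V.
Assume saturation: I_D = (k_n/2)(V_GS − V_t)² = (2.9/2)×(3.44 − 2.5)² = 1.45×0.943² = 1.29 mA.
V_DS = V_DD − I_D·R_D = 11 − 1.29×0.56 = 10.3 V.
Saturation requires V_DS ≥ V_GS − V_t = 0.943 V; 10.3 ≥ 0.943 ✓.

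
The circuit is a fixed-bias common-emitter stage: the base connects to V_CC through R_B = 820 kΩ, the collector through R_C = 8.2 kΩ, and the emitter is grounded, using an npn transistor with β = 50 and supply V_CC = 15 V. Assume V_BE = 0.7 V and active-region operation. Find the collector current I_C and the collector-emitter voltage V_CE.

I_C ≈ 0.87 mA, V_CE ≈ 7.8 V

Base loop: V_CC = I_B·R_B + V_BE, so I_B = (15 − 0.7)/820 kΩ = 0.0174 mA.
In the active region I_C = β·I_B = 50 × 0.0174 = 0.872 mA.
Collector loop: V_CE = V_CC − I_C·R_C = 15 − 0.872×8.2 = 7.85 V.
Since V_CE = 7.85 V > V_CE(sat) ≈ 0.2 V, the transistor is in the active region as assumed.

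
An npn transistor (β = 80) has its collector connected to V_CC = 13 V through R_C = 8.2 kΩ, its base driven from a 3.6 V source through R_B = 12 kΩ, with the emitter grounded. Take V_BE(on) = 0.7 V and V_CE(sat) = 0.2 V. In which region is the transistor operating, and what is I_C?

saturation; I_C ≈ 1.6 mA

Assume active: I_B = (3.6 − 0.7)/12 = 0.242 mA, giving I_C = β·I_B = 19.3 mA.
But then V_CE = 13 − 19.3×8.2 = -146 V < V_CE(sat) = 0.2 V — impossible in the active region.
So the transistor is saturated. With V_CE = 0.2 V, I_C = (V_CC − 0.2)/R_C = 12.8/8.2 = 1.56 mA.
Check: β·I_B = 19.3 mA > I_C = 1.56 mA, confirming saturation.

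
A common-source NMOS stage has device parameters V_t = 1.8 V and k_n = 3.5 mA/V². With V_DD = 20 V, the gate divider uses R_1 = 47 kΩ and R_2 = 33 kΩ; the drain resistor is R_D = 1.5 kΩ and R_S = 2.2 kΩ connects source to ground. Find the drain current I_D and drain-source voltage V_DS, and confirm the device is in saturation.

I_D ≈ 2.4 mA, V_DS ≈ 11 V

V_G = V_DD·R_2/(R_1+R_2) = 20×33/80 = 8.25 V.
Assume saturation: I_D = (k_n/2)(V_GS − V_t)² with V_GS = V_G − I_D·R_S = 8.25 − 2.2·I_D.
Substituting gives 8.47·I_D² − 50.7·I_D + 72.8 = 0, with roots I_D = 2.4 or 3.58 mA.
The root I_D = 3.58 mA gives V_GS = 0.369 V ≤ V_t, so take I_D = 2.4 mA.
Then V_GS = 2.97 V and V_DS = V_DD − I_D(R_D+R_S) = 20 − 2.4×3.7 = 11.1 V.
Saturation requires V_DS ≥ V_GS − V_t = 1.17 V; 11.1 ≥ 1.17 ✓.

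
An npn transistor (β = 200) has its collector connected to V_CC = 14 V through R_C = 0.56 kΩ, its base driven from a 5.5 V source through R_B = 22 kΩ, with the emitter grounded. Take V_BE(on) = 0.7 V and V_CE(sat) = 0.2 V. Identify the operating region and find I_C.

Assume active: I_B = (5.5 − 0.7)/22 = 0.218 mA, giving I_C = β·I_B = 43.6 mA.
But then V_CE = 14 − 43.6×0.56 = -10.4 V < V_CE(sat) = 0.2 V — impossible in the active region.
So the transistor is saturated. With V_CE = 0.2 V, I_C = (V_CC − 0.2)/R_C = 13.8/0.56 = 24.6 mA.
Check: β·I_B = 43.6 mA > I_C = 24.6 mA, confirming saturation.

saturation; I_C ≈ 25 mA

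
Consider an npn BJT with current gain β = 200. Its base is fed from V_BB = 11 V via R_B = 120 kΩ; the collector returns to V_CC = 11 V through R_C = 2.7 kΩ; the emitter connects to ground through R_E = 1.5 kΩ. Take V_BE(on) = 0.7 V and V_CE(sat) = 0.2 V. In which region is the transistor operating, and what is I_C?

saturation; I_C ≈ 2.6 mA

Assume active: I_B = (11 − 0.7)/(120 + 201×1.5) = 0.0244 mA, I_C = β·I_B = 4.89 mA.
Then V_CE = 11 − 4.89×2.7 − 4.91×1.5 = -9.56 V < 0.2 V — the active assumption fails.
Re-solve with V_CE = 0.2 V. KCL at the emitter: V_E/R_E = (V_BB−0.7−V_E)/R_B + (V_CC−0.2−V_E)/R_C, giving V_E = 3.91 V.
I_C = (V_CC − 0.2 − V_E)/R_C = (10.8 − 3.91)/2.7 = 2.55 mA.
Check: I_B = (10.3 − 3.91)/120 = 0.0533 mA, and β·I_B = 10.7 mA > I_C, confirming saturation.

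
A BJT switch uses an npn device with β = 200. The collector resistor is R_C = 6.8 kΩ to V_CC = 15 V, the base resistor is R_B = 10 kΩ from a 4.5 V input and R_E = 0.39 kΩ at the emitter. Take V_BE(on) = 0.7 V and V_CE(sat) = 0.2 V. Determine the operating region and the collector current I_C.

Assume active: I_B = (4.5 − 0.7)/(10 + 201×0.39) = 0.043 mA, I_C = β·I_B = 8.6 mA.
Then V_CE = 15 − 8.6×6.8 − 8.64×0.39 = -46.8 V < 0.2 V — the active assumption fails.
Re-solve with V_CE = 0.2 V. KCL at the emitter: V_E/R_E = (V_BB−0.7−V_E)/R_B + (V_CC−0.2−V_E)/R_C, giving V_E = 0.909 V.
I_C = (V_CC − 0.2 − V_E)/R_C = (14.8 − 0.909)/6.8 = 2.04 mA.
Check: I_B = (3.8 − 0.909)/10 = 0.289 mA, and β·I_B = 57.8 mA > I_C, confirming saturation.

saturation; I_C ≈ 2 mA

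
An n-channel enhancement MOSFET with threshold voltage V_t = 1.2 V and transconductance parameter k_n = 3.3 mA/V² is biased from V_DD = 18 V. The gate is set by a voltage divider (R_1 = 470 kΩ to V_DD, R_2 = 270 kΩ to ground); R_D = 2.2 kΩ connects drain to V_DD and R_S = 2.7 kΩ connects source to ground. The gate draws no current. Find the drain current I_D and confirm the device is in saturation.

V_G = V_DD·R_2/(R_1+R_2) = 18×270/740 = 6.57 V.
Assume saturation: I_D = (k_n/2)(V_GS − V_t)² with V_GS = V_G − I_D·R_S = 6.57 − 2.7·I_D.
Substituting gives 12·I_D² − 48.8·I_D + 47.5 = 0, with roots I_D = 1.62 or 2.44 mA.
The root I_D = 2.44 mA gives V_GS = -0.0156 V ≤ V_t, so take I_D = 1.62 mA.
Then V_GS = 2.19 V and V_DS = V_DD − I_D(R_D+R_S) = 18 − 1.62×4.9 = 10.1 V.
Saturation requires V_DS ≥ V_GS − V_t = 0.991 V; 10.1 ≥ 0.991 ✓.

I_D ≈ 1.6 mA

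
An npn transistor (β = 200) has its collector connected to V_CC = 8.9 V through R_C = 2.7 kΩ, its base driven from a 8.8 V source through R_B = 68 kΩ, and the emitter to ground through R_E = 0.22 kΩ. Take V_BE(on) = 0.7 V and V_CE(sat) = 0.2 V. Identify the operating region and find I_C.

saturation; I_C ≈ 3 mA

Assume active: I_B = (8.8 − 0.7)/(68 + 201×0.22) = 0.0722 mA, I_C = β·I_B = 14.4 mA.
Then V_CE = 8.9 − 14.4×2.7 − 14.5×0.22 = -33.3 V < 0.2 V — the active assumption fails.
Re-solve with V_CE = 0.2 V. KCL at the emitter: V_E/R_E = (V_BB−0.7−V_E)/R_B + (V_CC−0.2−V_E)/R_C, giving V_E = 0.678 V.
I_C = (V_CC − 0.2 − V_E)/R_C = (8.7 − 0.678)/2.7 = 2.97 mA.
Check: I_B = (8.1 − 0.678)/68 = 0.109 mA, and β·I_B = 21.8 mA > I_C, confirming saturation.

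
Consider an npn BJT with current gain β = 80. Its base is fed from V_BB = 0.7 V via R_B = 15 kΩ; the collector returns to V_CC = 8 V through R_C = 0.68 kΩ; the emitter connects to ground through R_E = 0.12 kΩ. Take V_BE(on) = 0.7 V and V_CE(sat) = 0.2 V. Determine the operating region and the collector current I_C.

V_BB = 0.7 V ≤ V_BE(on) = 0.7 V, so the base-emitter junction is not forward biased.
The transistor is in cutoff: I_B = I_C = 0.

cutoff; I_C ≈ 0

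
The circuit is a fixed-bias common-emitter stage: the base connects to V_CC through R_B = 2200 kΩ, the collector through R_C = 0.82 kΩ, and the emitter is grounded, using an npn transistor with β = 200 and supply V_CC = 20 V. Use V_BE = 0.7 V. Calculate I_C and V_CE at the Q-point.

I_C ≈ 1.8 mA, V_CE ≈ 19 V

Base loop: V_CC = I_B·R_B + V_BE, so I_B = (20 − 0.7)/2200 kΩ = 0.00877 mA.
In the active region I_C = β·I_B = 200 × 0.00877 = 1.75 mA.
Collector loop: V_CE = V_CC − I_C·R_C = 20 − 1.75×0.82 = 18.6 V.
Since V_CE = 18.6 V > V_CE(sat) ≈ 0.2 V, the transistor is in the active region as assumed.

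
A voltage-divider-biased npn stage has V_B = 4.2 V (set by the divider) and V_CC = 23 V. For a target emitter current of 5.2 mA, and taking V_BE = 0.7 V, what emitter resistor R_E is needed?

R_E ≈ 0.67 kΩ

V_E = V_B − V_BE = 4.2 − 0.7 = 3.5 V.
R_E = V_E / I_E = 3.5 / 5.2 = 0.673 kΩ.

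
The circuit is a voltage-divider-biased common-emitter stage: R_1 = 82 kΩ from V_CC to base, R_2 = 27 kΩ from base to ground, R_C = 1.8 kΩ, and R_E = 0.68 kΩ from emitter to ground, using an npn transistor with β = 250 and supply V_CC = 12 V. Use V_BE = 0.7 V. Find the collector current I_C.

Thevenize the base divider: V_Th = V_CC·R_2/(R_1+R_2) = 12×27/109 = 2.97 V, R_Th = R_1‖R_2 = 20.3 kΩ.
Base-emitter loop: V_Th = I_B·R_Th + V_BE + (β+1)I_B·R_E, so I_B = (2.97 − 0.7) / (20.3 + 251×0.68) = 0.0119 mA.
I_C = β·I_B = 250×0.0119 = 2.97 mA, and I_E = (β+1)I_B = 2.99 mA.
V_CE = V_CC − I_C·R_C − I_E·R_E = 12 − 2.97×1.8 − 2.99×0.68 = 4.61 V.
V_CE = 4.61 V > 0.2 V confirms active-region operation.

I_C ≈ 3 mA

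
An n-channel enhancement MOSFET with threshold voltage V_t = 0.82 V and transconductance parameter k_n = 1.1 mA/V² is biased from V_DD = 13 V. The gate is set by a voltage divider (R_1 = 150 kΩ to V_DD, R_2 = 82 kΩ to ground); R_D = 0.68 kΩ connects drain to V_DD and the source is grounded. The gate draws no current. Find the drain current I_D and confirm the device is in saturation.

V_G = V_DD·R_2/(R_1+R_2) = 13×82/232 = 4.59 V. With the source grounded, V_GS = V_G = 4.59 V.
Assume saturation: I_D = (k_n/2)(V_GS − V_t)² = (1.1/2)×(4.59 − 0.82)² = 0.55×3.77² = 7.84 mA.
V_DS = V_DD − I_D·R_D = 13 − 7.84×0.68 = 7.67 V.
Saturation requires V_DS ≥ V_GS − V_t = 3.77 V; 7.67 ≥ 3.77 ✓.

I_D ≈ 7.8 mA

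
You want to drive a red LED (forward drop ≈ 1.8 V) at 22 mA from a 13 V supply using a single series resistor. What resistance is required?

The resistor drops V_S − V_D = 13 − 1.8 = 11.2 V at 22 mA.
R = 11.2 V / 22 mA = 0.509 kΩ.

R ≈ 0.51 kΩ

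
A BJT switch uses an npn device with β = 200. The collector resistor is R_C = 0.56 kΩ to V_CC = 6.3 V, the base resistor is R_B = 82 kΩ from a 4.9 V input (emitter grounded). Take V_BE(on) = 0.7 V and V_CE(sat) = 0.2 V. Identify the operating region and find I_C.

active; I_C ≈ 10 mA

Assume active. Base-emitter loop: I_B = (V_BB − V_BE)/R_B = (4.9 − 0.7)/82 = 0.0512 mA.
I_C = β·I_B = 200×0.0512 = 10.2 mA.
V_CE = V_CC − I_C·R_C = 6.3 − 10.2×0.56 = 0.563 V > V_CE(sat), so the active-region assumption holds.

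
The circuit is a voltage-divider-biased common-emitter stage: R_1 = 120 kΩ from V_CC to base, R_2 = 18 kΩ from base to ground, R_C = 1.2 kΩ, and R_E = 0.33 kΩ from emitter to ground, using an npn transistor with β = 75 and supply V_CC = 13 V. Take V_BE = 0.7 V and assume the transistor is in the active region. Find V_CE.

Thevenize the base divider: V_Th = V_CC·R_2/(R_1+R_2) = 13×18/138 = 1.7 V, R_Th = R_1‖R_2 = 15.7 kΩ.
Base-emitter loop: V_Th = I_B·R_Th + V_BE + (β+1)I_B·R_E, so I_B = (1.7 − 0.7) / (15.7 + 76×0.33) = 0.0244 mA.
I_C = β·I_B = 75×0.0244 = 1.83 mA, and I_E = (β+1)I_B = 1.86 mA.
V_CE = V_CC − I_C·R_C − I_E·R_E = 13 − 1.83×1.2 − 1.86×0.33 = 10.2 V.
V_CE = 10.2 V > 0.2 V confirms active-region operation.

V_CE ≈ 10 V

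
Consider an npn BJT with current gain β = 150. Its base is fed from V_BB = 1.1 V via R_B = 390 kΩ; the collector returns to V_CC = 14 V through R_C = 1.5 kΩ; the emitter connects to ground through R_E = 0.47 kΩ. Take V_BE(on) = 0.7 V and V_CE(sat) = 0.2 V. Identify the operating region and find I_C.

active; I_C ≈ 0.13 mA

Assume active. Base-emitter loop: I_B = (V_BB − V_BE)/(R_B + (β+1)R_E) = (1.1 − 0.7)/(390 + 151×0.47) = 0.000868 mA.
I_C = β·I_B = 150×0.000868 = 0.13 mA.
V_CE = V_CC − I_C·R_C − I_E·R_E = 14 − 0.13×1.5 − 0.131×0.47 = 13.7 V > V_CE(sat), so the active-region assumption holds.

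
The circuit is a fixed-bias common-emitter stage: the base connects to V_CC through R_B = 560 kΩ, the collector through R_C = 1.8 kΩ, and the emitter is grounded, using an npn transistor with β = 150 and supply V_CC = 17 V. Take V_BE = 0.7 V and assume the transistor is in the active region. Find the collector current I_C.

Base loop: V_CC = I_B·R_B + V_BE, so I_B = (17 − 0.7)/560 kΩ = 0.0291 mA.
In the active region I_C = β·I_B = 150 × 0.0291 = 4.37 mA.
Collector loop: V_CE = V_CC − I_C·R_C = 17 − 4.37×1.8 = 9.14 V.
Since V_CE = 9.14 V > V_CE(sat) ≈ 0.2 V, the transistor is in the active region as assumed.

I_C ≈ 4.4 mA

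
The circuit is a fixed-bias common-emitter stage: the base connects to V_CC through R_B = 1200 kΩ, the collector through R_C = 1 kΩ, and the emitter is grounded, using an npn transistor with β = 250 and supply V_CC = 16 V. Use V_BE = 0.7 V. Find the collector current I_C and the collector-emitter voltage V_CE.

Base loop: V_CC = I_B·R_B + V_BE, so I_B = (16 − 0.7)/1200 kΩ = 0.0128 mA.
In the active region I_C = β·I_B = 250 × 0.0128 = 3.19 mA.
Collector loop: V_CE = V_CC − I_C·R_C = 16 − 3.19×1 = 12.8 V.
Since V_CE = 12.8 V > V_CE(sat) ≈ 0.2 V, the transistor is in the active region as assumed.

I_C ≈ 3.2 mA, V_CE ≈ 13 V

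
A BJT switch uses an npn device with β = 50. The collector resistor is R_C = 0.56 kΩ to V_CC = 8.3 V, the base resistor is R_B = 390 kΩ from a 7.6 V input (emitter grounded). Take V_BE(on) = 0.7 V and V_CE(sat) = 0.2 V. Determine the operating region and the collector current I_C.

Assume active. Base-emitter loop: I_B = (V_BB − V_BE)/R_B = (7.6 − 0.7)/390 = 0.0177 mA.
I_C = β·I_B = 50×0.0177 = 0.885 mA.
V_CE = V_CC − I_C·R_C = 8.3 − 0.885×0.56 = 7.8 V > V_CE(sat), so the active-region assumption holds.

active; I_C ≈ 0.88 mA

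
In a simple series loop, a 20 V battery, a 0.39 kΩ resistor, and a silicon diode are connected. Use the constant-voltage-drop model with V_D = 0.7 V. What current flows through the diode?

I ≈ 49 mA

KVL around the loop: 20 = V_D + I·R = 0.7 + I × 0.39 kΩ.
So I = (20 − 0.7) / 0.39 kΩ = 19.3 / 0.39 = 49.5 mA.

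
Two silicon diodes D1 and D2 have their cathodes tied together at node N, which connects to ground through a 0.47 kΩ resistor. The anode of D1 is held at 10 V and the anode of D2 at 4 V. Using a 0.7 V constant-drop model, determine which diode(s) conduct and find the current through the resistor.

Only D1 conducts; I_R ≈ 20 mA

Assume both conduct. Then node N would need to be at both 10−0.7 = 9.3 V and 4−0.7 = 3.3 V, which is impossible.
Assume only D1 conducts: V_N = 10 − 0.7 = 9.3 V, so I_R = 9.3/0.47 = 19.8 mA.
Check D2: its anode-to-cathode voltage is 4 − 9.3 = -5.3 V < 0.7 V, so it is off. The assumption is consistent.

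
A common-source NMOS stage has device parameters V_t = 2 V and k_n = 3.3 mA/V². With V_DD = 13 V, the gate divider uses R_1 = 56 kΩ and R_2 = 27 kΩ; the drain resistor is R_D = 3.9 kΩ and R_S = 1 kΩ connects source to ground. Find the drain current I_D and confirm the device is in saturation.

I_D ≈ 1.3 mA

V_G = V_DD·R_2/(R_1+R_2) = 13×27/83 = 4.23 V.
Assume saturation: I_D = (k_n/2)(V_GS − V_t)² with V_GS = V_G − I_D·R_S = 4.23 − 1·I_D.
Substituting gives 1.65·I_D² − 8.36·I_D + 8.2 = 0, with roots I_D = 1.33 or 3.73 mA.
The root I_D = 3.73 mA gives V_GS = 0.496 V ≤ V_t, so take I_D = 1.33 mA.
Then V_GS = 2.9 V and V_DS = V_DD − I_D(R_D+R_S) = 13 − 1.33×4.9 = 6.48 V.
Saturation requires V_DS ≥ V_GS − V_t = 0.898 V; 6.48 ≥ 0.898 ✓.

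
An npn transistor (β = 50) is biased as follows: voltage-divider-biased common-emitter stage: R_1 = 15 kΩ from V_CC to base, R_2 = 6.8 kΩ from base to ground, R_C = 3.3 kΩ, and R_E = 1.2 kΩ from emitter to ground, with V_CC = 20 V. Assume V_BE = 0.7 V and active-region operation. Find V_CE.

V_CE ≈ 0.98 V

Thevenize the base divider: V_Th = V_CC·R_2/(R_1+R_2) = 20×6.8/21.8 = 6.24 V, R_Th = R_1‖R_2 = 4.68 kΩ.
Base-emitter loop: V_Th = I_B·R_Th + V_BE + (β+1)I_B·R_E, so I_B = (6.24 − 0.7) / (4.68 + 51×1.2) = 0.0841 mA.
I_C = β·I_B = 50×0.0841 = 4.2 mA, and I_E = (β+1)I_B = 4.29 mA.
V_CE = V_CC − I_C·R_C − I_E·R_E = 20 − 4.2×3.3 − 4.29×1.2 = 0.983 V.
V_CE = 0.983 V > 0.2 V confirms active-region operation.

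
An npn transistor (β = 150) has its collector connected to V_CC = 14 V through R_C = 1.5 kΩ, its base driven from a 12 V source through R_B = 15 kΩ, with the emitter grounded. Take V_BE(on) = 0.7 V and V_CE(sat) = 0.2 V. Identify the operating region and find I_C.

saturation; I_C ≈ 9.2 mA

Assume active: I_B = (12 − 0.7)/15 = 0.753 mA, giving I_C = β·I_B = 113 mA.
But then V_CE = 14 − 113×1.5 = -156 V < V_CE(sat) = 0.2 V — impossible in the active region.
So the transistor is saturated. With V_CE = 0.2 V, I_C = (V_CC − 0.2)/R_C = 13.8/1.5 = 9.2 mA.
Check: β·I_B = 113 mA > I_C = 9.2 mA, confirming saturation.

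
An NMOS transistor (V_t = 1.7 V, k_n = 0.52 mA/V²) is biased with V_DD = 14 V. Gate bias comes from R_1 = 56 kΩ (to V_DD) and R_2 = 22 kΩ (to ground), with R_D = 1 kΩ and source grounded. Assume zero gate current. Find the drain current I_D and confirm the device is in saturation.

V_G = V_DD·R_2/(R_1+R_2) = 14×22/78 = 3.95 V. With the source grounded, V_GS = V_G = 3.95 V.
Assume saturation: I_D = (k_n/2)(V_GS − V_t)² = (0.52/2)×(3.95 − 1.7)² = 0.26×2.25² = 1.31 mA.
V_DS = V_DD − I_D·R_D = 14 − 1.31×1 = 12.7 V.
Saturation requires V_DS ≥ V_GS − V_t = 2.25 V; 12.7 ≥ 2.25 ✓.

I_D ≈ 1.3 mA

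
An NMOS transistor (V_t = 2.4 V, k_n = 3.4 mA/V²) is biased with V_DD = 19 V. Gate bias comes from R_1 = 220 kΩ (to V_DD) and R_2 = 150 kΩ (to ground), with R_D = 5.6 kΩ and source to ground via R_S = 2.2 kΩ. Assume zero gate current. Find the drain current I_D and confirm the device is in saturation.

V_G = V_DD·R_2/(R_1+R_2) = 19×150/370 = 7.7 V.
Assume saturation: I_D = (k_n/2)(V_GS − V_t)² with V_GS = V_G − I_D·R_S = 7.7 − 2.2·I_D.
Substituting gives 8.23·I_D² − 40.7·I_D + 47.8 = 0, with roots I_D = 1.93 or 3.02 mA.
The root I_D = 3.02 mA gives V_GS = 1.07 V ≤ V_t, so take I_D = 1.93 mA.
Then V_GS = 3.46 V and V_DS = V_DD − I_D(R_D+R_S) = 19 − 1.93×7.8 = 3.97 V.
Saturation requires V_DS ≥ V_GS − V_t = 1.06 V; 3.97 ≥ 1.06 ✓.

I_D ≈ 1.9 mA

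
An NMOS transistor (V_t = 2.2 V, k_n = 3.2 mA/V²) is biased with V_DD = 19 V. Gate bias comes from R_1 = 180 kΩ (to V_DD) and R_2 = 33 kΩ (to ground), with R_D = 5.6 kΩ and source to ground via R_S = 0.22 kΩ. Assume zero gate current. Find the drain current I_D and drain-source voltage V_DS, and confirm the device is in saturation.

I_D ≈ 0.6 mA, V_DS ≈ 16 V

V_G = V_DD·R_2/(R_1+R_2) = 19×33/213 = 2.94 V.
Assume saturation: I_D = (k_n/2)(V_GS − V_t)² with V_GS = V_G − I_D·R_S = 2.94 − 0.22·I_D.
Substituting gives 0.0774·I_D² − 1.52·I_D + 0.885 = 0, with roots I_D = 0.599 or 19.1 mA.
The root I_D = 19.1 mA gives V_GS = -1.25 V ≤ V_t, so take I_D = 0.599 mA.
Then V_GS = 2.81 V and V_DS = V_DD − I_D(R_D+R_S) = 19 − 0.599×5.82 = 15.5 V.
Saturation requires V_DS ≥ V_GS − V_t = 0.612 V; 15.5 ≥ 0.612 ✓.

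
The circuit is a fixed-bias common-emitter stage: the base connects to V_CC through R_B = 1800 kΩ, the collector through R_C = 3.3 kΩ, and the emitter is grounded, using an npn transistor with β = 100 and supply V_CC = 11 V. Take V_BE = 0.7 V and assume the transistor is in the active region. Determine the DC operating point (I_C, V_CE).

Base loop: V_CC = I_B·R_B + V_BE, so I_B = (11 − 0.7)/1800 kΩ = 0.00572 mA.
In the active region I_C = β·I_B = 100 × 0.00572 = 0.572 mA.
Collector loop: V_CE = V_CC − I_C·R_C = 11 − 0.572×3.3 = 9.11 V.
Since V_CE = 9.11 V > V_CE(sat) ≈ 0.2 V, the transistor is in the active region as assumed.

I_C ≈ 0.57 mA, V_CE ≈ 9.1 V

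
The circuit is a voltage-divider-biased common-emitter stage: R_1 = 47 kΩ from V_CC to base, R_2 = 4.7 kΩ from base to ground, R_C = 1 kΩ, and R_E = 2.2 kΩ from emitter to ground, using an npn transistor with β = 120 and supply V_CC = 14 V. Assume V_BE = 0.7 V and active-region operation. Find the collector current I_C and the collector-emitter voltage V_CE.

I_C ≈ 0.25 mA, V_CE ≈ 13 V

Thevenize the base divider: V_Th = V_CC·R_2/(R_1+R_2) = 14×4.7/51.7 = 1.27 V, R_Th = R_1‖R_2 = 4.27 kΩ.
Base-emitter loop: V_Th = I_B·R_Th + V_BE + (β+1)I_B·R_E, so I_B = (1.27 − 0.7) / (4.27 + 121×2.2) = 0.00212 mA.
I_C = β·I_B = 120×0.00212 = 0.254 mA, and I_E = (β+1)I_B = 0.256 mA.
V_CE = V_CC − I_C·R_C − I_E·R_E = 14 − 0.254×1 − 0.256×2.2 = 13.2 V.
V_CE = 13.2 V > 0.2 V confirms active-region operation.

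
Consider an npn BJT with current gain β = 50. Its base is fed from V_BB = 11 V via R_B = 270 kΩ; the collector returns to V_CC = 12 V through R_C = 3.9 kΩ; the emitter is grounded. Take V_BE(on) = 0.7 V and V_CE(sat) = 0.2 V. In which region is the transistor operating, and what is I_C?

active; I_C ≈ 1.9 mA

Assume active. Base-emitter loop: I_B = (V_BB − V_BE)/R_B = (11 − 0.7)/270 = 0.0381 mA.
I_C = β·I_B = 50×0.0381 = 1.91 mA.
V_CE = V_CC − I_C·R_C = 12 − 1.91×3.9 = 4.56 V > V_CE(sat), so the active-region assumption holds.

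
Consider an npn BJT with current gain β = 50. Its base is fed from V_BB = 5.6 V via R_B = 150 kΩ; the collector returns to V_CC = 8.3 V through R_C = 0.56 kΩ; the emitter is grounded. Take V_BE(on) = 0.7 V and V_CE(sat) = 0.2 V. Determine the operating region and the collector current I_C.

Assume active. Base-emitter loop: I_B = (V_BB − V_BE)/R_B = (5.6 − 0.7)/150 = 0.0327 mA.
I_C = β·I_B = 50×0.0327 = 1.63 mA.
V_CE = V_CC − I_C·R_C = 8.3 − 1.63×0.56 = 7.39 V > V_CE(sat), so the active-region assumption holds.

active; I_C ≈ 1.6 mA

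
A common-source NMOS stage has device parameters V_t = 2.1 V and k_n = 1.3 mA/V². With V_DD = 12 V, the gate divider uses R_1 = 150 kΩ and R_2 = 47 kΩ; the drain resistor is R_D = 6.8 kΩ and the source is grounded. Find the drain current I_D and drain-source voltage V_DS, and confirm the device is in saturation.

I_D ≈ 0.38 mA, V_DS ≈ 9.4 V

V_G = V_DD·R_2/(R_1+R_2) = 12×47/197 = 2.86 V. With the source grounded, V_GS = V_G = 2.86 V.
Assume saturation: I_D = (k_n/2)(V_GS − V_t)² = (1.3/2)×(2.86 − 2.1)² = 0.65×0.763² = 0.378 mA.
V_DS = V_DD − I_D·R_D = 12 − 0.378×6.8 = 9.43 V.
Saturation requires V_DS ≥ V_GS − V_t = 0.763 V; 9.43 ≥ 0.763 ✓.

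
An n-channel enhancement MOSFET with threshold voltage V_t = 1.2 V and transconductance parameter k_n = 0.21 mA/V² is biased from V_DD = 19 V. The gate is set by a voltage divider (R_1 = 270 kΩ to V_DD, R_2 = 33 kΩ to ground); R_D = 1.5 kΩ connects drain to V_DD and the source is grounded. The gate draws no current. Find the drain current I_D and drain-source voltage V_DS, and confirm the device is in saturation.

V_G = V_DD·R_2/(R_1+R_2) = 19×33/303 = 2.07 V. With the source grounded, V_GS = V_G = 2.07 V.
Assume saturation: I_D = (k_n/2)(V_GS − V_t)² = (0.21/2)×(2.07 − 1.2)² = 0.105×0.869² = 0.0793 mA.
V_DS = V_DD − I_D·R_D = 19 − 0.0793×1.5 = 18.9 V.
Saturation requires V_DS ≥ V_GS − V_t = 0.869 V; 18.9 ≥ 0.869 ✓.

I_D ≈ 0.079 mA, V_DS ≈ 19 V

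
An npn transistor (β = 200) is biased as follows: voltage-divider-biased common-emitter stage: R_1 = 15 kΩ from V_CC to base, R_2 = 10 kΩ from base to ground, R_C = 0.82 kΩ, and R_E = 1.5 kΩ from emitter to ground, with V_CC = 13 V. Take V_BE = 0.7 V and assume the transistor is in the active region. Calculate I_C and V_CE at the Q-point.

I_C ≈ 2.9 mA, V_CE ≈ 6.2 V

Thevenize the base divider: V_Th = V_CC·R_2/(R_1+R_2) = 13×10/25 = 5.2 V, R_Th = R_1‖R_2 = 6 kΩ.
Base-emitter loop: V_Th = I_B·R_Th + V_BE + (β+1)I_B·R_E, so I_B = (5.2 − 0.7) / (6 + 201×1.5) = 0.0146 mA.
I_C = β·I_B = 200×0.0146 = 2.93 mA, and I_E = (β+1)I_B = 2.94 mA.
V_CE = V_CC − I_C·R_C − I_E·R_E = 13 − 2.93×0.82 − 2.94×1.5 = 6.19 V.
V_CE = 6.19 V > 0.2 V confirms active-region operation.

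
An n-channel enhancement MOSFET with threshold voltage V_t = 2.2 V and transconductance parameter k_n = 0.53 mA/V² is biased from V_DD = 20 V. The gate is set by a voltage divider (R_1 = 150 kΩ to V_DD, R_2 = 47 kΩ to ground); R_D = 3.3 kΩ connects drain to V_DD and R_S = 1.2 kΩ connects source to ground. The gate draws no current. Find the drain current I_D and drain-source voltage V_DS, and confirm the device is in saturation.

I_D ≈ 0.75 mA, V_DS ≈ 17 V

V_G = V_DD·R_2/(R_1+R_2) = 20×47/197 = 4.77 V.
Assume saturation: I_D = (k_n/2)(V_GS − V_t)² with V_GS = V_G − I_D·R_S = 4.77 − 1.2·I_D.
Substituting gives 0.382·I_D² − 2.64·I_D + 1.75 = 0, with roots I_D = 0.745 or 6.16 mA.
The root I_D = 6.16 mA gives V_GS = -2.62 V ≤ V_t, so take I_D = 0.745 mA.
Then V_GS = 3.88 V and V_DS = V_DD − I_D(R_D+R_S) = 20 − 0.745×4.5 = 16.6 V.
Saturation requires V_DS ≥ V_GS − V_t = 1.68 V; 16.6 ≥ 1.68 ✓.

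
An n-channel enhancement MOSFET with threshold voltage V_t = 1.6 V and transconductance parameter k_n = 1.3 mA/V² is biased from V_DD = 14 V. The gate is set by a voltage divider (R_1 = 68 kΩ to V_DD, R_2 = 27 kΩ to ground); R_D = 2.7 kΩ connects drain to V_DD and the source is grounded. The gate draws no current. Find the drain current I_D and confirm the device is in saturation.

V_G = V_DD·R_2/(R_1+R_2) = 14×27/95 = 3.98 V. With the source grounded, V_GS = V_G = 3.98 V.
Assume saturation: I_D = (k_n/2)(V_GS − V_t)² = (1.3/2)×(3.98 − 1.6)² = 0.65×2.38² = 3.68 mA.
V_DS = V_DD − I_D·R_D = 14 − 3.68×2.7 = 4.07 V.
Saturation requires V_DS ≥ V_GS − V_t = 2.38 V; 4.07 ≥ 2.38 ✓.

I_D ≈ 3.7 mA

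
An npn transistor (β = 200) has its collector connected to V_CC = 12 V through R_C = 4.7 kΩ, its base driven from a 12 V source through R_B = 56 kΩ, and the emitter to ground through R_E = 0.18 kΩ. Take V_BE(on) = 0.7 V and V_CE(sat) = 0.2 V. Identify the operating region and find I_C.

saturation; I_C ≈ 2.4 mA

Assume active: I_B = (12 − 0.7)/(56 + 201×0.18) = 0.123 mA, I_C = β·I_B = 24.5 mA.
Then V_CE = 12 − 24.5×4.7 − 24.6×0.18 = -108 V < 0.2 V — the active assumption fails.
Re-solve with V_CE = 0.2 V. KCL at the emitter: V_E/R_E = (V_BB−0.7−V_E)/R_B + (V_CC−0.2−V_E)/R_C, giving V_E = 0.469 V.
I_C = (V_CC − 0.2 − V_E)/R_C = (11.8 − 0.469)/4.7 = 2.41 mA.
Check: I_B = (11.3 − 0.469)/56 = 0.193 mA, and β·I_B = 38.7 mA > I_C, confirming saturation.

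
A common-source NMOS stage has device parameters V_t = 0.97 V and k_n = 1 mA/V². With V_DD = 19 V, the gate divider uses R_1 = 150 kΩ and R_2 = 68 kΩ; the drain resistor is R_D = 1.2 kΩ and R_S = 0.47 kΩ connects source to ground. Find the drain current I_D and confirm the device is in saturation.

I_D ≈ 4.3 mA

V_G = V_DD·R_2/(R_1+R_2) = 19×68/218 = 5.93 V.
Assume saturation: I_D = (k_n/2)(V_GS − V_t)² with V_GS = V_G − I_D·R_S = 5.93 − 0.47·I_D.
Substituting gives 0.11·I_D² − 3.33·I_D + 12.3 = 0, with roots I_D = 4.3 or 25.8 mA.
The root I_D = 25.8 mA gives V_GS = -6.22 V ≤ V_t, so take I_D = 4.3 mA.
Then V_GS = 3.9 V and V_DS = V_DD − I_D(R_D+R_S) = 19 − 4.3×1.67 = 11.8 V.
Saturation requires V_DS ≥ V_GS − V_t = 2.93 V; 11.8 ≥ 2.93 ✓.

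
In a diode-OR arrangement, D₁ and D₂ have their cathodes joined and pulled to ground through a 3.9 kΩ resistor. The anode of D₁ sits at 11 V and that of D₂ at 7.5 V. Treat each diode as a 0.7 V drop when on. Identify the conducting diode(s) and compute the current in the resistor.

Assume both conduct. Then node N would need to be at both 11−0.7 = 10.3 V and 7.5−0.7 = 6.8 V, which is impossible.
Assume only D₁ conducts: V_N = 11 − 0.7 = 10.3 V, so I_R = 10.3/3.9 = 2.64 mA.
Check D₂: its anode-to-cathode voltage is 7.5 − 10.3 = -2.8 V < 0.7 V, so it is off. The assumption is consistent.

Only D₁ conducts; I_R ≈ 2.6 mA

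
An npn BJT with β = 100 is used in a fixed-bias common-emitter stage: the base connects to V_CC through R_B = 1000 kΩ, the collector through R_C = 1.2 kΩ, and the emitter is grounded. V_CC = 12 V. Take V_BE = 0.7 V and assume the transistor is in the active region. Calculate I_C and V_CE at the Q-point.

Base loop: V_CC = I_B·R_B + V_BE, so I_B = (12 − 0.7)/1000 kΩ = 0.0113 mA.
In the active region I_C = β·I_B = 100 × 0.0113 = 1.13 mA.
Collector loop: V_CE = V_CC − I_C·R_C = 12 − 1.13×1.2 = 10.6 V.
Since V_CE = 10.6 V > V_CE(sat) ≈ 0.2 V, the transistor is in the active region as assumed.

I_C ≈ 1.1 mA, V_CE ≈ 11 V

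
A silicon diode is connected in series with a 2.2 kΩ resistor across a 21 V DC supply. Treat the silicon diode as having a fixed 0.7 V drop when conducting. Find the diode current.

KVL around the loop: 21 = V_D + I·R = 0.7 + I × 2.2 kΩ.
So I = (21 − 0.7) / 2.2 kΩ = 20.3 / 2.2 = 9.23 mA.

I ≈ 9.2 mA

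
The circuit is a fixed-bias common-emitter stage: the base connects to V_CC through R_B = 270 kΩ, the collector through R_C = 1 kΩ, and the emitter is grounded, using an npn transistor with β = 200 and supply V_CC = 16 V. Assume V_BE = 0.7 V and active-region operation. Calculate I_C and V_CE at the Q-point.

Base loop: V_CC = I_B·R_B + V_BE, so I_B = (16 − 0.7)/270 kΩ = 0.0567 mA.
In the active region I_C = β·I_B = 200 × 0.0567 = 11.3 mA.
Collector loop: V_CE = V_CC − I_C·R_C = 16 − 11.3×1 = 4.67 V.
Since V_CE = 4.67 V > V_CE(sat) ≈ 0.2 V, the transistor is in the active region as assumed.

I_C ≈ 11 mA, V_CE ≈ 4.7 V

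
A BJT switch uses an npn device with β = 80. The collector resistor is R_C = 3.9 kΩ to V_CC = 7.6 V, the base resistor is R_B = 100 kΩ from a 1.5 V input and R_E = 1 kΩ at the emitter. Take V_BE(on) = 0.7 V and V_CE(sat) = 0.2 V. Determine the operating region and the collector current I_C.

Assume active. Base-emitter loop: I_B = (V_BB − V_BE)/(R_B + (β+1)R_E) = (1.5 − 0.7)/(100 + 81×1) = 0.00442 mA.
I_C = β·I_B = 80×0.00442 = 0.354 mA.
V_CE = V_CC − I_C·R_C − I_E·R_E = 7.6 − 0.354×3.9 − 0.358×1 = 5.86 V > V_CE(sat), so the active-region assumption holds.

active; I_C ≈ 0.35 mA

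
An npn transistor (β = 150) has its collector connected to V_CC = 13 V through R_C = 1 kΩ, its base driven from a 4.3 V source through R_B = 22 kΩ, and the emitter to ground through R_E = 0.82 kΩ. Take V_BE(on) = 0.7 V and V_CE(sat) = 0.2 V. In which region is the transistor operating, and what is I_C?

Assume active. Base-emitter loop: I_B = (V_BB − V_BE)/(R_B + (β+1)R_E) = (4.3 − 0.7)/(22 + 151×0.82) = 0.0247 mA.
I_C = β·I_B = 150×0.0247 = 3.7 mA.
V_CE = V_CC − I_C·R_C − I_E·R_E = 13 − 3.7×1 − 3.73×0.82 = 6.24 V > V_CE(sat), so the active-region assumption holds.

active; I_C ≈ 3.7 mA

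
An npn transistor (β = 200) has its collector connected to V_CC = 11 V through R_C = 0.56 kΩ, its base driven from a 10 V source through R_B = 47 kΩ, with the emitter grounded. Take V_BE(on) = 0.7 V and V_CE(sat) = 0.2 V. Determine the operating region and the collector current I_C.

Assume active: I_B = (10 − 0.7)/47 = 0.198 mA, giving I_C = β·I_B = 39.6 mA.
But then V_CE = 11 − 39.6×0.56 = -11.2 V < V_CE(sat) = 0.2 V — impossible in the active region.
So the transistor is saturated. With V_CE = 0.2 V, I_C = (V_CC − 0.2)/R_C = 10.8/0.56 = 19.3 mA.
Check: β·I_B = 39.6 mA > I_C = 19.3 mA, confirming saturation.

saturation; I_C ≈ 19 mA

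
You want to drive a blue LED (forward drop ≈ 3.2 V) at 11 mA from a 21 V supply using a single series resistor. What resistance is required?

R ≈ 1.6 kΩ

The resistor drops V_S − V_D = 21 − 3.2 = 17.8 V at 11 mA.
R = 17.8 V / 11 mA = 1.62 kΩ.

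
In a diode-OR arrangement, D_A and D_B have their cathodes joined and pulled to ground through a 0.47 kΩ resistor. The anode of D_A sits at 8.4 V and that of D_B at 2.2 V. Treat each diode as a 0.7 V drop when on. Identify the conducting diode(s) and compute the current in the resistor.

Assume both conduct. Then node N would need to be at both 8.4−0.7 = 7.7 V and 2.2−0.7 = 1.5 V, which is impossible.
Assume only D_A conducts: V_N = 8.4 − 0.7 = 7.7 V, so I_R = 7.7/0.47 = 16.4 mA.
Check D_B: its anode-to-cathode voltage is 2.2 − 7.7 = -5.5 V < 0.7 V, so it is off. The assumption is consistent.

Only D_A conducts; I_R ≈ 16 mA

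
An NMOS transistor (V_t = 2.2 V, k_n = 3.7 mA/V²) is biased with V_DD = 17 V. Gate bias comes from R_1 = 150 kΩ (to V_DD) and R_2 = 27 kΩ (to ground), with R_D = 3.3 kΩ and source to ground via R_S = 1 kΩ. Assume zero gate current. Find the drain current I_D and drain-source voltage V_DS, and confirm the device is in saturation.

V_G = V_DD·R_2/(R_1+R_2) = 17×27/177 = 2.59 V.
Assume saturation: I_D = (k_n/2)(V_GS − V_t)² with V_GS = V_G − I_D·R_S = 2.59 − 1·I_D.
Substituting gives 1.85·I_D² − 2.45·I_D + 0.286 = 0, with roots I_D = 0.129 or 1.2 mA.
The root I_D = 1.2 mA gives V_GS = 1.4 V ≤ V_t, so take I_D = 0.129 mA.
Then V_GS = 2.46 V and V_DS = V_DD − I_D(R_D+R_S) = 17 − 0.129×4.3 = 16.4 V.
Saturation requires V_DS ≥ V_GS − V_t = 0.264 V; 16.4 ≥ 0.264 ✓.

I_D ≈ 0.13 mA, V_DS ≈ 16 V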